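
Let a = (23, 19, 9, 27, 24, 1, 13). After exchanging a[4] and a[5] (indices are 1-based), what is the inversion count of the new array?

12 inversions

Positions 4 and 5 hold 27 and 24; after swapping, the array is [23, 19, 9, 24, 27, 1, 13].
Element-by-element contributions:
23 → 19, 9, 1, 13 → 4
19 → 9, 1, 13 → 3
9 → 1 → 1
24 → 1, 13 → 2
27 → 1, 13 → 2
1 → none → 0
13 → none → 0
Sum: 4 + 3 + 1 + 2 + 2 + 0 + 0 = 12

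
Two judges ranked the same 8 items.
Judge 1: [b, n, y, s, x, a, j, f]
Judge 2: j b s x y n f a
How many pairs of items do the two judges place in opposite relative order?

12

Assign each item its position (1..8) in the first ordering, then rewrite the second ordering as that position sequence:
positions: b→1, n→2, y→3, s→4, x→5, a→6, j→7, f→8
second ordering as positions: [7, 1, 4, 5, 3, 2, 8, 6]
Discordant pairs = inversions in this position sequence.
7: 1, 4, 5, 3, 2, 6 → 6
1: 0
4: 3, 2 → 2
5: 3, 2 → 2
3: 2 → 1
2: 0
8: 6 → 1
6: 0
Total: 6 + 0 + 2 + 2 + 1 + 0 + 1 + 0 = 12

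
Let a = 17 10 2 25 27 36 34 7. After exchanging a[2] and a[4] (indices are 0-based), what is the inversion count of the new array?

Positions 2 and 4 hold 2 and 27; after swapping, the array is [17, 10, 27, 25, 2, 36, 34, 7].
For each element, count later entries that are smaller:
17 → 10, 2, 7 → 3
10 → 2, 7 → 2
27 → 25, 2, 7 → 3
25 → 2, 7 → 2
2 → none → 0
36 → 34, 7 → 2
34 → 7 → 1
7 → none → 0
Sum: 3 + 2 + 3 + 2 + 0 + 2 + 1 + 0 = 13

13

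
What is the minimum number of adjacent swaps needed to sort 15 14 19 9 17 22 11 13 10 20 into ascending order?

Each adjacent swap fixes exactly one inversion, so the minimum swap count equals the number of inversions.
Count inversions — for each element, later elements that are smaller:
15: 14, 9, 11, 13, 10 → 5
14: 9, 11, 13, 10 → 4
19: 9, 17, 11, 13, 10 → 5
9: none → 0
17: 11, 13, 10 → 3
22: 11, 13, 10, 20 → 4
11: 10 → 1
13: 10 → 1
10: none → 0
20: none → 0
Total inversions: 5 + 4 + 5 + 0 + 3 + 4 + 1 + 1 + 0 + 0 = 23

23 adjacent swaps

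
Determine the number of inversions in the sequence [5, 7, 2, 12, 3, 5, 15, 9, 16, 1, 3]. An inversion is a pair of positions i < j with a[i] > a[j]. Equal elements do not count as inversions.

Inversions: 25

Count, for each position, how many later elements it exceeds:
5 → 2, 3, 1, 3 → 4
7 → 2, 3, 5, 1, 3 → 5
2 → 1 → 1
12 → 3, 5, 9, 1, 3 → 5
3 → 1 → 1
5 → 1, 3 → 2
15 → 9, 1, 3 → 3
9 → 1, 3 → 2
16 → 1, 3 → 2
1 → none → 0
3 → none → 0
Sum: 4 + 5 + 1 + 5 + 1 + 2 + 3 + 2 + 2 + 0 + 0 = 25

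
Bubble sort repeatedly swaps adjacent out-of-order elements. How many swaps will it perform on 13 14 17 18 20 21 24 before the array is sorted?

Adjacent swaps: 0

Minimum adjacent swaps = number of inversions (each swap of adjacent out-of-order elements removes one inversion and no swap can remove more).
Count inversions — for each element, later elements that are smaller:
13: none → 0
14: none → 0
17: none → 0
18: none → 0
20: none → 0
21: none → 0
24: none → 0
Total inversions: 0 + 0 + 0 + 0 + 0 + 0 + 0 = 0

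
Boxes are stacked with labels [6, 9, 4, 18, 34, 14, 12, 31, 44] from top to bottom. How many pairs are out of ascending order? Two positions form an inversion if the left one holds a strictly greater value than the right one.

8 inversions

Element-by-element contributions:
6: 1
9: 1
4: 0
18: 2
34: 3
14: 1
12: 0
31: 0
44: 0
Sum: 1 + 1 + 0 + 2 + 3 + 1 + 0 + 0 + 0 = 8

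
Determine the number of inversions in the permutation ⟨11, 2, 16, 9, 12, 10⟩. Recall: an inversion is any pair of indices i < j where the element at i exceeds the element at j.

There are 7 out-of-order pairs.

Listing every pair i<j with a[i]>a[j] (using 1-based positions):
(1,2): 11 > 2
(1,4): 11 > 9
(1,6): 11 > 10
(3,4): 16 > 9
(3,5): 16 > 12
(3,6): 16 > 10
(5,6): 12 > 10
That's 7 pairs.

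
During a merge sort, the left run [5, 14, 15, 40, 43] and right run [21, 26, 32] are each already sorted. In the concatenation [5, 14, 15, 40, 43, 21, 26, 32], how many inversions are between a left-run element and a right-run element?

Count, for every r in R, how many entries of L exceed r:
r = 21: 40, 43 → 2
r = 26: 40, 43 → 2
r = 32: 40, 43 → 2
Cross-inversions: 2 + 2 + 2 = 6

6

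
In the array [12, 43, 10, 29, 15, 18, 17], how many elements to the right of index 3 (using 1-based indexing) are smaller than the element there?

The element at index 3 is 10.
Elements after it: 29, 15, 18, 17
None of them are smaller than 10.

0 such elements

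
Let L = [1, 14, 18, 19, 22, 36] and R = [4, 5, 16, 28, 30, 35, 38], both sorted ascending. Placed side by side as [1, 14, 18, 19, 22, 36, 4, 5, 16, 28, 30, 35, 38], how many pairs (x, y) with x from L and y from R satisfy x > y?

17 split inversions

Count, for every r in R, how many entries of L exceed r:
r = 4: 14, 18, 19, 22, 36 → 5
r = 5: 14, 18, 19, 22, 36 → 5
r = 16: 18, 19, 22, 36 → 4
r = 28: 36 → 1
r = 30: 36 → 1
r = 35: 36 → 1
r = 38: none → 0
Cross-inversions: 5 + 5 + 4 + 1 + 1 + 1 + 0 = 17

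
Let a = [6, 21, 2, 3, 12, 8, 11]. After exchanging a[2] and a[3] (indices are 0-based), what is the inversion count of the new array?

10

Positions 2 and 3 hold 2 and 3; after swapping, the array is [6, 21, 3, 2, 12, 8, 11].
Element-by-element contributions:
6: 2
21: 5
3: 1
2: 0
12: 2
8: 0
11: 0
Sum: 2 + 5 + 1 + 0 + 2 + 0 + 0 = 10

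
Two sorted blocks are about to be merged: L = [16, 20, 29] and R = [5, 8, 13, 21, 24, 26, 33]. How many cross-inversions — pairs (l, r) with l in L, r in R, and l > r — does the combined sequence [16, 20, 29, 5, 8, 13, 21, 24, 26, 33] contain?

Cross-inversions: 12

Take each right-half value and tally the left-half values above it:
r = 5: 16, 20, 29 → 3
r = 8: 16, 20, 29 → 3
r = 13: 16, 20, 29 → 3
r = 21: 29 → 1
r = 24: 29 → 1
r = 26: 29 → 1
r = 33: none → 0
Cross-inversions: 3 + 3 + 3 + 1 + 1 + 1 + 0 = 12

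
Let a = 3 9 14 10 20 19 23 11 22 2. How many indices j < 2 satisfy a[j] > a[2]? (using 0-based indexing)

The element at index 2 is 14.
Elements before it: 3, 9
None of them are larger than 14.

0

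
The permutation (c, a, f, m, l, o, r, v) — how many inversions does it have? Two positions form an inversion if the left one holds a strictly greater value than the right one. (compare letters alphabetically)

There are 2 out-of-order pairs.

Element-by-element contributions:
c → a → 1
a → none → 0
f → none → 0
m → l → 1
l → none → 0
o → none → 0
r → none → 0
v → none → 0
Sum: 1 + 0 + 0 + 1 + 0 + 0 + 0 + 0 = 2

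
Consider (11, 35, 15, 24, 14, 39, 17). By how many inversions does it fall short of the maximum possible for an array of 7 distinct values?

13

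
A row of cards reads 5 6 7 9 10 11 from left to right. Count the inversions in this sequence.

0

Out-of-order index pairs (0-indexed):
(none)
That's 0 pairs.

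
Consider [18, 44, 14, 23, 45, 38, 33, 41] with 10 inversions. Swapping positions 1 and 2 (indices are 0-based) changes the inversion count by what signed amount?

-1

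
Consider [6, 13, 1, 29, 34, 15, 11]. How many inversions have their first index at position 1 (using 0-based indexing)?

The element at index 1 is 13.
Elements after it: 1, 29, 34, 15, 11
Those smaller than 13: 1, 11

2 such elements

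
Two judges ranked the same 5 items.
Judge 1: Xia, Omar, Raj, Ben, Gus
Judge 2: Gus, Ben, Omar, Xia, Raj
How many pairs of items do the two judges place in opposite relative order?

Discordant pairs: 8

Assign each item its position (1..5) in the first ordering, then rewrite the second ordering as that position sequence:
positions: Xia→1, Omar→2, Raj→3, Ben→4, Gus→5
second ordering as positions: [5, 4, 2, 1, 3]
Discordant pairs = inversions in this position sequence.
5: 4, 2, 1, 3 → 4
4: 2, 1, 3 → 3
2: 1 → 1
1: 0
3: 0
Total: 4 + 3 + 1 + 0 + 0 = 8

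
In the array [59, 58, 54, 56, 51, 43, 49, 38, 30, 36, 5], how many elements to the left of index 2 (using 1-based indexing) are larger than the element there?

1

The element at index 2 is 58.
Elements before it: 59
Those larger than 58: 59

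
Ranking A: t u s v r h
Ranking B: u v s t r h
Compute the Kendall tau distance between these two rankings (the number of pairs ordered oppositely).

Assign each item its position (1..6) in the first ordering, then rewrite the second ordering as that position sequence:
positions: t→1, u→2, s→3, v→4, r→5, h→6
second ordering as positions: [2, 4, 3, 1, 5, 6]
Discordant pairs = inversions in this position sequence.
2: 1 → 1
4: 3, 1 → 2
3: 1 → 1
1: 0
5: 0
6: 0
Total: 1 + 2 + 1 + 0 + 0 + 0 = 4

4 discordant pairs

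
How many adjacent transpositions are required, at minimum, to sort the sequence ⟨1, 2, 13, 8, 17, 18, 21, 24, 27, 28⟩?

Each adjacent swap fixes exactly one inversion, so the minimum swap count equals the number of inversions.
Count inversions — for each element, later elements that are smaller:
1: none → 0
2: none → 0
13: 8 → 1
8: none → 0
17: none → 0
18: none → 0
21: none → 0
24: none → 0
27: none → 0
28: none → 0
Total inversions: 0 + 0 + 1 + 0 + 0 + 0 + 0 + 0 + 0 + 0 = 1

Adjacent swaps: 1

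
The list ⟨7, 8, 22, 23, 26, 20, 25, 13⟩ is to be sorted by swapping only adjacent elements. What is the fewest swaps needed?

9

Minimum adjacent swaps = number of inversions (each swap of adjacent out-of-order elements removes one inversion and no swap can remove more).
Count inversions — for each element, later elements that are smaller:
7: none → 0
8: none → 0
22: 20, 13 → 2
23: 20, 13 → 2
26: 20, 25, 13 → 3
20: 13 → 1
25: 13 → 1
13: none → 0
Total inversions: 0 + 0 + 2 + 2 + 3 + 1 + 1 + 0 = 9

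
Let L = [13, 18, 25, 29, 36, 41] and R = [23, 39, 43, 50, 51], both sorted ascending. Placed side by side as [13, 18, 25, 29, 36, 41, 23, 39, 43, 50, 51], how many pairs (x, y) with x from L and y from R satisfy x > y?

Count, for every r in R, how many entries of L exceed r:
r = 23: 25, 29, 36, 41 → 4
r = 39: 41 → 1
r = 43: none → 0
r = 50: none → 0
r = 51: none → 0
Cross-inversions: 4 + 1 + 0 + 0 + 0 = 5

5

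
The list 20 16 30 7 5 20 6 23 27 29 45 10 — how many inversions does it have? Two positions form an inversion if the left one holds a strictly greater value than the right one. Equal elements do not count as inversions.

Count, for each position, how many later elements it exceeds:
20 → 16, 7, 5, 6, 10 → 5
16 → 7, 5, 6, 10 → 4
30 → 7, 5, 20, 6, 23, 27, 29, 10 → 8
7 → 5, 6 → 2
5 → none → 0
20 → 6, 10 → 2
6 → none → 0
23 → 10 → 1
27 → 10 → 1
29 → 10 → 1
45 → 10 → 1
10 → none → 0
Sum: 5 + 4 + 8 + 2 + 0 + 2 + 0 + 1 + 1 + 1 + 1 + 0 = 25

Inversions: 25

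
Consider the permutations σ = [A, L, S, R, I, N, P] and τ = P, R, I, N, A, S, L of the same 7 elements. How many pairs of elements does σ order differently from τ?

There are 16 discordant pairs.

Assign each item its position (1..7) in the first ordering, then rewrite the second ordering as that position sequence:
positions: A→1, L→2, S→3, R→4, I→5, N→6, P→7
second ordering as positions: [7, 4, 5, 6, 1, 3, 2]
Discordant pairs = inversions in this position sequence.
7: 4, 5, 6, 1, 3, 2 → 6
4: 1, 3, 2 → 3
5: 1, 3, 2 → 3
6: 1, 3, 2 → 3
1: 0
3: 2 → 1
2: 0
Total: 6 + 3 + 3 + 3 + 0 + 1 + 0 = 16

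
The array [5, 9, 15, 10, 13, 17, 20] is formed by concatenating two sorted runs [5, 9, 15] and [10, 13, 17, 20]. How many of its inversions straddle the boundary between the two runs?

Count, for every r in R, how many entries of L exceed r:
r = 10: 15 → 1
r = 13: 15 → 1
r = 17: none → 0
r = 20: none → 0
Cross-inversions: 1 + 1 + 0 + 0 = 2

2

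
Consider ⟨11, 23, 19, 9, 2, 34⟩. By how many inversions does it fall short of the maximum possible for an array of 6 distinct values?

7

Maximum inversions for 6 distinct elements is C(6, 2) = 6·5/2 = 15.
Current inversions — for each element, count later smaller elements:
11: 2
23: 3
19: 2
9: 1
2: 0
34: 0
Current total: 2 + 3 + 2 + 1 + 0 + 0 = 8
Shortfall: 15 − 8 = 7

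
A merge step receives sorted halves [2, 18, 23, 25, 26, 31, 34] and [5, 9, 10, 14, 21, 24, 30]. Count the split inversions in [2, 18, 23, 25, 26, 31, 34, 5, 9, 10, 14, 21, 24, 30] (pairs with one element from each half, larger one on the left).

35

Count, for every r in R, how many entries of L exceed r:
r = 5: 18, 23, 25, 26, 31, 34 → 6
r = 9: 18, 23, 25, 26, 31, 34 → 6
r = 10: 18, 23, 25, 26, 31, 34 → 6
r = 14: 18, 23, 25, 26, 31, 34 → 6
r = 21: 23, 25, 26, 31, 34 → 5
r = 24: 25, 26, 31, 34 → 4
r = 30: 31, 34 → 2
Cross-inversions: 6 + 6 + 6 + 6 + 5 + 4 + 2 = 35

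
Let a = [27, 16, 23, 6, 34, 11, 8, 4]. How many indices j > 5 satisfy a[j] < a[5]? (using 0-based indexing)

2 such elements

The element at index 5 is 11.
Elements after it: 8, 4
Those smaller than 11: 8, 4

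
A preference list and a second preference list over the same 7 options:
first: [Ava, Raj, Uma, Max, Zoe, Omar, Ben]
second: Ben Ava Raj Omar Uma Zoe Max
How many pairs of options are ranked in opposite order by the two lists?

10

Assign each item its position (1..7) in the first ordering, then rewrite the second ordering as that position sequence:
positions: Ava→1, Raj→2, Uma→3, Max→4, Zoe→5, Omar→6, Ben→7
second ordering as positions: [7, 1, 2, 6, 3, 5, 4]
Discordant pairs = inversions in this position sequence.
7: 1, 2, 6, 3, 5, 4 → 6
1: 0
2: 0
6: 3, 5, 4 → 3
3: 0
5: 4 → 1
4: 0
Total: 6 + 0 + 0 + 3 + 0 + 1 + 0 = 10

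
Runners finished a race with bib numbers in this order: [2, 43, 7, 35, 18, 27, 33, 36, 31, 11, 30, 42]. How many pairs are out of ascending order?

26 inversions

Sweep left to right; for each value list the smaller values that follow it:
2 → none → 0
43 → 7, 35, 18, 27, 33, 36, 31, 11, 30, 42 → 10
7 → none → 0
35 → 18, 27, 33, 31, 11, 30 → 6
18 → 11 → 1
27 → 11 → 1
33 → 31, 11, 30 → 3
36 → 31, 11, 30 → 3
31 → 11, 30 → 2
11 → none → 0
30 → none → 0
42 → none → 0
Sum: 0 + 10 + 0 + 6 + 1 + 1 + 3 + 3 + 2 + 0 + 0 + 0 = 26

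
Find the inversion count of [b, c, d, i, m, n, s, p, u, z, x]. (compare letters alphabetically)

For each element, count later entries that are smaller:
b → none → 0
c → none → 0
d → none → 0
i → none → 0
m → none → 0
n → none → 0
s → p → 1
p → none → 0
u → none → 0
z → x → 1
x → none → 0
Sum: 0 + 0 + 0 + 0 + 0 + 0 + 1 + 0 + 0 + 1 + 0 = 2

2 inversions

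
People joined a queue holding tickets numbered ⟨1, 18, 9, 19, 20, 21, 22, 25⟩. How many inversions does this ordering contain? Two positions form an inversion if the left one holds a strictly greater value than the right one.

Count, for each position, how many later elements it exceeds:
1 → none → 0
18 → 9 → 1
9 → none → 0
19 → none → 0
20 → none → 0
21 → none → 0
22 → none → 0
25 → none → 0
Sum: 0 + 1 + 0 + 0 + 0 + 0 + 0 + 0 = 1

1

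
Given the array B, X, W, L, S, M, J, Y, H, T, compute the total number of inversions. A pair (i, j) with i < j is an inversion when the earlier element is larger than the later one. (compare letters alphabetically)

Out-of-order pairs: 23

Count, for each position, how many later elements it exceeds:
B → none → 0
X → W, L, S, M, J, H, T → 7
W → L, S, M, J, H, T → 6
L → J, H → 2
S → M, J, H → 3
M → J, H → 2
J → H → 1
Y → H, T → 2
H → none → 0
T → none → 0
Sum: 0 + 7 + 6 + 2 + 3 + 2 + 1 + 2 + 0 + 0 = 23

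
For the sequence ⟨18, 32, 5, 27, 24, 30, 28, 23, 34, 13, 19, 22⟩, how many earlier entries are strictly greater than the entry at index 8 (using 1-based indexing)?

The element at index 8 is 23.
Elements before it: 18, 32, 5, 27, 24, 30, 28
Those larger than 23: 32, 27, 24, 30, 28

5 such elements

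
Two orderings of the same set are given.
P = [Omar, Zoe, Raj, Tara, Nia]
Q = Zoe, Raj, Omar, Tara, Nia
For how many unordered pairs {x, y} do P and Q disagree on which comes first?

2 disagreeing pairs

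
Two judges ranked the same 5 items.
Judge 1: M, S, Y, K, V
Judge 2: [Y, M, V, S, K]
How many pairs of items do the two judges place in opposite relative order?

Assign each item its position (1..5) in the first ordering, then rewrite the second ordering as that position sequence:
positions: M→1, S→2, Y→3, K→4, V→5
second ordering as positions: [3, 1, 5, 2, 4]
Discordant pairs = inversions in this position sequence.
3: 1, 2 → 2
1: 0
5: 2, 4 → 2
2: 0
4: 0
Total: 2 + 0 + 2 + 0 + 0 = 4

4 discordant pairs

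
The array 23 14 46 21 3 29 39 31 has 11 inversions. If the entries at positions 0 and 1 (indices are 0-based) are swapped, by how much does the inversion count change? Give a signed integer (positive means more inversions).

-1

Positions 0 and 1 hold 23 and 14; after swapping, the array is [14, 23, 46, 21, 3, 29, 39, 31].
Element-by-element contributions:
14: 1
23: 2
46: 5
21: 1
3: 0
29: 0
39: 1
31: 0
Sum: 1 + 2 + 5 + 1 + 0 + 0 + 1 + 0 = 10
Change: 10 − 11 = -1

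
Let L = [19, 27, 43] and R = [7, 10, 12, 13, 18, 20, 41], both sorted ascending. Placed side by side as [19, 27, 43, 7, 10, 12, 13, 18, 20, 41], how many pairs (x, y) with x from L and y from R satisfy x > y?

For each element r of the right run, count left-run elements greater than r:
r = 7: 19, 27, 43 → 3
r = 10: 19, 27, 43 → 3
r = 12: 19, 27, 43 → 3
r = 13: 19, 27, 43 → 3
r = 18: 19, 27, 43 → 3
r = 20: 27, 43 → 2
r = 41: 43 → 1
Cross-inversions: 3 + 3 + 3 + 3 + 3 + 2 + 1 = 18

18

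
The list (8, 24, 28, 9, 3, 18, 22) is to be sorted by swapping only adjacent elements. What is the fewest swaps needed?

The minimum number of adjacent swaps to sort an array equals its inversion count, since every such swap removes exactly one inversion.
Count inversions — for each element, later elements that are smaller:
8: 3 → 1
24: 9, 3, 18, 22 → 4
28: 9, 3, 18, 22 → 4
9: 3 → 1
3: none → 0
18: none → 0
22: none → 0
Total inversions: 1 + 4 + 4 + 1 + 0 + 0 + 0 = 10

Adjacent swaps: 10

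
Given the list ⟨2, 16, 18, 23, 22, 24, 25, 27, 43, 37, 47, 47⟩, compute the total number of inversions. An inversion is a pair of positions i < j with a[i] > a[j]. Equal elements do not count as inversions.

2

Count, for each position, how many later elements it exceeds:
2 → none → 0
16 → none → 0
18 → none → 0
23 → 22 → 1
22 → none → 0
24 → none → 0
25 → none → 0
27 → none → 0
43 → 37 → 1
37 → none → 0
47 → none → 0
47 → none → 0
Sum: 0 + 0 + 0 + 1 + 0 + 0 + 0 + 0 + 1 + 0 + 0 + 0 = 2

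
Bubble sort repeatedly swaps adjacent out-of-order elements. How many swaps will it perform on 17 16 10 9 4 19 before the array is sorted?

10

The minimum number of adjacent swaps to sort an array equals its inversion count, since every such swap removes exactly one inversion.
Count inversions — for each element, later elements that are smaller:
17: 16, 10, 9, 4 → 4
16: 10, 9, 4 → 3
10: 9, 4 → 2
9: 4 → 1
4: none → 0
19: none → 0
Total inversions: 4 + 3 + 2 + 1 + 0 + 0 = 10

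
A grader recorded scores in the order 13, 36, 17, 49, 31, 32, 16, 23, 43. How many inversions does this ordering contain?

15

Element-by-element contributions:
13: 0
36: 5
17: 1
49: 5
31: 2
32: 2
16: 0
23: 0
43: 0
Sum: 0 + 5 + 1 + 5 + 2 + 2 + 0 + 0 + 0 = 15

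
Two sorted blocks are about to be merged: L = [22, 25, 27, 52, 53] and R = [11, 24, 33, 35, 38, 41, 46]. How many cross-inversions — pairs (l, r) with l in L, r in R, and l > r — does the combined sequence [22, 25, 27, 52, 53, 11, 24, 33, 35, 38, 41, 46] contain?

Count, for every r in R, how many entries of L exceed r:
r = 11: 22, 25, 27, 52, 53 → 5
r = 24: 25, 27, 52, 53 → 4
r = 33: 52, 53 → 2
r = 35: 52, 53 → 2
r = 38: 52, 53 → 2
r = 41: 52, 53 → 2
r = 46: 52, 53 → 2
Cross-inversions: 5 + 4 + 2 + 2 + 2 + 2 + 2 = 19

There are 19 cross-inversions.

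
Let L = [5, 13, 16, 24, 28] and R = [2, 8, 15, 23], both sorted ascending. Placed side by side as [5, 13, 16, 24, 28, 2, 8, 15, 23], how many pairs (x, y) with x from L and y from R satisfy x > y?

Cross-inversions: 14

Take each right-half value and tally the left-half values above it:
r = 2: 5, 13, 16, 24, 28 → 5
r = 8: 13, 16, 24, 28 → 4
r = 15: 16, 24, 28 → 3
r = 23: 24, 28 → 2
Cross-inversions: 5 + 4 + 3 + 2 = 14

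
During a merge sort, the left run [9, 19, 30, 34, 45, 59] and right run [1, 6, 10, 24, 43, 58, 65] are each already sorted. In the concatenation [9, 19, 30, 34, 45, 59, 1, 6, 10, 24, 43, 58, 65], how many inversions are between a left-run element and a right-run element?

For each element r of the right run, count left-run elements greater than r:
r = 1: 9, 19, 30, 34, 45, 59 → 6
r = 6: 9, 19, 30, 34, 45, 59 → 6
r = 10: 19, 30, 34, 45, 59 → 5
r = 24: 30, 34, 45, 59 → 4
r = 43: 45, 59 → 2
r = 58: 59 → 1
r = 65: none → 0
Cross-inversions: 6 + 6 + 5 + 4 + 2 + 1 + 0 = 24

Split inversions: 24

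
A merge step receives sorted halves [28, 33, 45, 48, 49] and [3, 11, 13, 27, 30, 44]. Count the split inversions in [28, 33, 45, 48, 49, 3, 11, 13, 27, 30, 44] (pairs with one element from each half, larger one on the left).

Cross-inversions: 27

Count, for every r in R, how many entries of L exceed r:
r = 3: 28, 33, 45, 48, 49 → 5
r = 11: 28, 33, 45, 48, 49 → 5
r = 13: 28, 33, 45, 48, 49 → 5
r = 27: 28, 33, 45, 48, 49 → 5
r = 30: 33, 45, 48, 49 → 4
r = 44: 45, 48, 49 → 3
Cross-inversions: 5 + 5 + 5 + 5 + 4 + 3 = 27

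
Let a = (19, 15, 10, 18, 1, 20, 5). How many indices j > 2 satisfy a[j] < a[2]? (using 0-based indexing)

The element at index 2 is 10.
Elements after it: 18, 1, 20, 5
Those smaller than 10: 1, 5

2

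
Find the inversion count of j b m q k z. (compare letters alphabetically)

Listing every pair i<j with a[i]>a[j] (using 0-based positions):
(0,1): j > b
(2,4): m > k
(3,4): q > k
That's 3 pairs.

3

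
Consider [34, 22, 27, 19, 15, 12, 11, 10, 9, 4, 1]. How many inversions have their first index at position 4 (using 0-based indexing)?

The element at index 4 is 15.
Elements after it: 12, 11, 10, 9, 4, 1
Those smaller than 15: 12, 11, 10, 9, 4, 1

6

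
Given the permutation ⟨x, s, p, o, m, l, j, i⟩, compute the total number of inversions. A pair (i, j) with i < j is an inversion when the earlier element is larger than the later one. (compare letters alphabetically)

There are 28 out-of-order pairs.

For each element, count later entries that are smaller:
x: 7
s: 6
p: 5
o: 4
m: 3
l: 2
j: 1
i: 0
Sum: 7 + 6 + 5 + 4 + 3 + 2 + 1 + 0 = 28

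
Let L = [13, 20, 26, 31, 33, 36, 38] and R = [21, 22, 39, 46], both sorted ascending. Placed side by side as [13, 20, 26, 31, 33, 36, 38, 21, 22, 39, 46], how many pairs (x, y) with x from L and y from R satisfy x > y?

Count, for every r in R, how many entries of L exceed r:
r = 21: 26, 31, 33, 36, 38 → 5
r = 22: 26, 31, 33, 36, 38 → 5
r = 39: none → 0
r = 46: none → 0
Cross-inversions: 5 + 5 + 0 + 0 = 10

10 cross-inversions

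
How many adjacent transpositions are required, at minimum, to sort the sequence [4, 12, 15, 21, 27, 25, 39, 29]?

2 swaps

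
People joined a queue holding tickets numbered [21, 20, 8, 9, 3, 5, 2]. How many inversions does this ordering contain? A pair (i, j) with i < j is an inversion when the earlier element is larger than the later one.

For each element, count later entries that are smaller:
21 → 20, 8, 9, 3, 5, 2 → 6
20 → 8, 9, 3, 5, 2 → 5
8 → 3, 5, 2 → 3
9 → 3, 5, 2 → 3
3 → 2 → 1
5 → 2 → 1
2 → none → 0
Sum: 6 + 5 + 3 + 3 + 1 + 1 + 0 = 19

19 out-of-order pairs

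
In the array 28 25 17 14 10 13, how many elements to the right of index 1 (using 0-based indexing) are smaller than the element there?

The element at index 1 is 25.
Elements after it: 17, 14, 10, 13
Those smaller than 25: 17, 14, 10, 13

4 such elements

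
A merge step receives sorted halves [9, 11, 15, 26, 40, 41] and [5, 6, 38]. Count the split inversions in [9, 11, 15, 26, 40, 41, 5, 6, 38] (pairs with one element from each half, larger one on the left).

Count, for every r in R, how many entries of L exceed r:
r = 5: 9, 11, 15, 26, 40, 41 → 6
r = 6: 9, 11, 15, 26, 40, 41 → 6
r = 38: 40, 41 → 2
Cross-inversions: 6 + 6 + 2 = 14

14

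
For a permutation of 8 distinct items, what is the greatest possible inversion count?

The maximum occurs when the array is in strictly decreasing order: every one of the C(8, 2) pairs is inverted.
C(8, 2) = 8·7/2 = 28

There are 28 inversions.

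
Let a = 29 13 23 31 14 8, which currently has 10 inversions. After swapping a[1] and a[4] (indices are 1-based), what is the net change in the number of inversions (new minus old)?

+1

Positions 1 and 4 hold 29 and 31; after swapping, the array is [31, 13, 23, 29, 14, 8].
Element-by-element contributions:
31: 5
13: 1
23: 2
29: 2
14: 1
8: 0
Sum: 5 + 1 + 2 + 2 + 1 + 0 = 11
Change: 11 − 10 = +1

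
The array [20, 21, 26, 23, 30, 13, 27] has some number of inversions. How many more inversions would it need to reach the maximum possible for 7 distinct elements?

14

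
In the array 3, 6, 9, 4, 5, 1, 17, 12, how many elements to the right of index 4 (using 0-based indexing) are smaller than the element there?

The element at index 4 is 5.
Elements after it: 1, 17, 12
Those smaller than 5: 1

1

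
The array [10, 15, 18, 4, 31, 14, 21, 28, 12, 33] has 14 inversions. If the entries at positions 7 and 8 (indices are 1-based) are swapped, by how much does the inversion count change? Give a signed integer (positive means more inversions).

+1

Positions 7 and 8 hold 21 and 28; after swapping, the array is [10, 15, 18, 4, 31, 14, 28, 21, 12, 33].
Sweep left to right; for each value list the smaller values that follow it:
10 → 4 → 1
15 → 4, 14, 12 → 3
18 → 4, 14, 12 → 3
4 → none → 0
31 → 14, 28, 21, 12 → 4
14 → 12 → 1
28 → 21, 12 → 2
21 → 12 → 1
12 → none → 0
33 → none → 0
Sum: 1 + 3 + 3 + 0 + 4 + 1 + 2 + 1 + 0 + 0 = 15
Change: 15 − 14 = +1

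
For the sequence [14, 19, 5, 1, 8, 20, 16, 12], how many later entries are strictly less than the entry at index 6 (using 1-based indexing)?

The element at index 6 is 20.
Elements after it: 16, 12
Those smaller than 20: 16, 12

2 such elements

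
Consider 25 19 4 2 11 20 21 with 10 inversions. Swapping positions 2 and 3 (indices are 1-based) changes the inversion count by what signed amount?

Positions 2 and 3 hold 19 and 4; after swapping, the array is [25, 4, 19, 2, 11, 20, 21].
For each element, count later entries that are smaller:
25 → 4, 19, 2, 11, 20, 21 → 6
4 → 2 → 1
19 → 2, 11 → 2
2 → none → 0
11 → none → 0
20 → none → 0
21 → none → 0
Sum: 6 + 1 + 2 + 0 + 0 + 0 + 0 = 9
Change: 9 − 10 = -1

-1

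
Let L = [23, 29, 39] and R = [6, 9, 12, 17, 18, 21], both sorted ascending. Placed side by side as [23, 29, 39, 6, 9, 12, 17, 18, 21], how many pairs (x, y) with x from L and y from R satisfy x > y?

For each element r of the right run, count left-run elements greater than r:
r = 6: 23, 29, 39 → 3
r = 9: 23, 29, 39 → 3
r = 12: 23, 29, 39 → 3
r = 17: 23, 29, 39 → 3
r = 18: 23, 29, 39 → 3
r = 21: 23, 29, 39 → 3
Cross-inversions: 3 + 3 + 3 + 3 + 3 + 3 = 18

There are 18 cross-inversions.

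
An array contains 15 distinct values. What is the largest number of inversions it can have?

A reversed (strictly descending) arrangement makes every pair an inversion, giving C(15, 2) inversions.
C(15, 2) = 15·14/2 = 105

105 inversions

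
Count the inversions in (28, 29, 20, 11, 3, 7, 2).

There are 19 inversions.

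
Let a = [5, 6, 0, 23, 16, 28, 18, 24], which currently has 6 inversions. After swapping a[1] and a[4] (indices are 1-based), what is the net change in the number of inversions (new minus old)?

+3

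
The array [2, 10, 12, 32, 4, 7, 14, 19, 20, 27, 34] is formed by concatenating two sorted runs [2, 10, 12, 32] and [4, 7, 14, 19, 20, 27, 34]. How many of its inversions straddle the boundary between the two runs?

10 cross-inversions

For each element r of the right run, count left-run elements greater than r:
r = 4: 10, 12, 32 → 3
r = 7: 10, 12, 32 → 3
r = 14: 32 → 1
r = 19: 32 → 1
r = 20: 32 → 1
r = 27: 32 → 1
r = 34: none → 0
Cross-inversions: 3 + 3 + 1 + 1 + 1 + 1 + 0 = 10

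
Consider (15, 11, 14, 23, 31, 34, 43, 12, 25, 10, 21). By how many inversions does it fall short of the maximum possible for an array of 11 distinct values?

30 inversions short

Maximum inversions for 11 distinct elements is C(11, 2) = 11·10/2 = 55.
Current inversions — for each element, count later smaller elements:
15: 4
11: 1
14: 2
23: 3
31: 4
34: 4
43: 4
12: 1
25: 2
10: 0
21: 0
Current total: 4 + 1 + 2 + 3 + 4 + 4 + 4 + 1 + 2 + 0 + 0 = 25
Shortfall: 55 − 25 = 30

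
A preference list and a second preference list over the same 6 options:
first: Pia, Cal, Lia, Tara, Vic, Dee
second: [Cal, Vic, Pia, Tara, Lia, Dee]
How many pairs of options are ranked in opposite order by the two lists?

Pairs: 5

Assign each item its position (1..6) in the first ordering, then rewrite the second ordering as that position sequence:
positions: Pia→1, Cal→2, Lia→3, Tara→4, Vic→5, Dee→6
second ordering as positions: [2, 5, 1, 4, 3, 6]
Discordant pairs = inversions in this position sequence.
2: 1 → 1
5: 1, 4, 3 → 3
1: 0
4: 3 → 1
3: 0
6: 0
Total: 1 + 3 + 0 + 1 + 0 + 0 = 5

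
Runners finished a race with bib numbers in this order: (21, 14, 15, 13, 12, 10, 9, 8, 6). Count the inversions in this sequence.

Count, for each position, how many later elements it exceeds:
21: 8
14: 6
15: 6
13: 5
12: 4
10: 3
9: 2
8: 1
6: 0
Sum: 8 + 6 + 6 + 5 + 4 + 3 + 2 + 1 + 0 = 35

35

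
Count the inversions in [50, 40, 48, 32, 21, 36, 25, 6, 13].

31 inversions

Sweep left to right; for each value list the smaller values that follow it:
50: 8
40: 6
48: 6
32: 4
21: 2
36: 3
25: 2
6: 0
13: 0
Sum: 8 + 6 + 6 + 4 + 2 + 3 + 2 + 0 + 0 = 31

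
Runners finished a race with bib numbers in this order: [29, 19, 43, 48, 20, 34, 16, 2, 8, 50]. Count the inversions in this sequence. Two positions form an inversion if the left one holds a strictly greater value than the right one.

There are 26 inversions.

Sweep left to right; for each value list the smaller values that follow it:
29 → 19, 20, 16, 2, 8 → 5
19 → 16, 2, 8 → 3
43 → 20, 34, 16, 2, 8 → 5
48 → 20, 34, 16, 2, 8 → 5
20 → 16, 2, 8 → 3
34 → 16, 2, 8 → 3
16 → 2, 8 → 2
2 → none → 0
8 → none → 0
50 → none → 0
Sum: 5 + 3 + 5 + 5 + 3 + 3 + 2 + 0 + 0 + 0 = 26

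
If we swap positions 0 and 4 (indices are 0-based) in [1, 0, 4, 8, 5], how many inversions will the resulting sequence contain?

Positions 0 and 4 hold 1 and 5; after swapping, the array is [5, 0, 4, 8, 1].
Element-by-element contributions:
5 → 0, 4, 1 → 3
0 → none → 0
4 → 1 → 1
8 → 1 → 1
1 → none → 0
Sum: 3 + 0 + 1 + 1 + 0 = 5

5 inversions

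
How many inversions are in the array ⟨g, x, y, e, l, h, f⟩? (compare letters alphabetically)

For each element, count later entries that are smaller:
g: 2
x: 4
y: 4
e: 0
l: 2
h: 1
f: 0
Sum: 2 + 4 + 4 + 0 + 2 + 1 + 0 = 13

13 out-of-order pairs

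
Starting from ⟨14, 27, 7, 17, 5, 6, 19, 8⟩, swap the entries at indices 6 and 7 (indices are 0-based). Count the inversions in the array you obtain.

Positions 6 and 7 hold 19 and 8; after swapping, the array is [14, 27, 7, 17, 5, 6, 8, 19].
Count, for each position, how many later elements it exceeds:
14 → 7, 5, 6, 8 → 4
27 → 7, 17, 5, 6, 8, 19 → 6
7 → 5, 6 → 2
17 → 5, 6, 8 → 3
5 → none → 0
6 → none → 0
8 → none → 0
19 → none → 0
Sum: 4 + 6 + 2 + 3 + 0 + 0 + 0 + 0 = 15

15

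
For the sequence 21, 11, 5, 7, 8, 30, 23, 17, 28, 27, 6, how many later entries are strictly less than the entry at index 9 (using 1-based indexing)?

2 such elements

The element at index 9 is 28.
Elements after it: 27, 6
Those smaller than 28: 27, 6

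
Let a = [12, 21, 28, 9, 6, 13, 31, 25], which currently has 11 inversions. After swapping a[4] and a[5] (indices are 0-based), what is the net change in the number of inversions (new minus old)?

Positions 4 and 5 hold 6 and 13; after swapping, the array is [12, 21, 28, 9, 13, 6, 31, 25].
Element-by-element contributions:
12 → 9, 6 → 2
21 → 9, 13, 6 → 3
28 → 9, 13, 6, 25 → 4
9 → 6 → 1
13 → 6 → 1
6 → none → 0
31 → 25 → 1
25 → none → 0
Sum: 2 + 3 + 4 + 1 + 1 + 0 + 1 + 0 = 12
Change: 12 − 11 = +1

+1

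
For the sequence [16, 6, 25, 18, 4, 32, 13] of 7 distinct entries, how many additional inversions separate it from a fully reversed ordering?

11 inversions short

Maximum inversions for 7 distinct elements is C(7, 2) = 7·6/2 = 21.
Current inversions — for each element, count later smaller elements:
16: 3
6: 1
25: 3
18: 2
4: 0
32: 1
13: 0
Current total: 3 + 1 + 3 + 2 + 0 + 1 + 0 = 10
Shortfall: 21 − 10 = 11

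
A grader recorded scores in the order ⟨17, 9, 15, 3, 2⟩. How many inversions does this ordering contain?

There are 9 inversions.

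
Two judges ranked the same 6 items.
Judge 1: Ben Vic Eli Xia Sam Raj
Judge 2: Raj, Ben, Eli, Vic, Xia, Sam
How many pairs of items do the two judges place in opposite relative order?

Assign each item its position (1..6) in the first ordering, then rewrite the second ordering as that position sequence:
positions: Ben→1, Vic→2, Eli→3, Xia→4, Sam→5, Raj→6
second ordering as positions: [6, 1, 3, 2, 4, 5]
Discordant pairs = inversions in this position sequence.
6: 1, 3, 2, 4, 5 → 5
1: 0
3: 2 → 1
2: 0
4: 0
5: 0
Total: 5 + 0 + 1 + 0 + 0 + 0 = 6

6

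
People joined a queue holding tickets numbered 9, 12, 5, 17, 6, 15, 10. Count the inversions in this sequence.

Out-of-order index pairs (0-indexed):
(0,2): 9 > 5
(0,4): 9 > 6
(1,2): 12 > 5
(1,4): 12 > 6
(1,6): 12 > 10
(3,4): 17 > 6
(3,5): 17 > 15
(3,6): 17 > 10
(5,6): 15 > 10
That's 9 pairs.

9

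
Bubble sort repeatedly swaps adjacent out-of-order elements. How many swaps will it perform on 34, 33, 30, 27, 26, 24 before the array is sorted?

15 adjacent swaps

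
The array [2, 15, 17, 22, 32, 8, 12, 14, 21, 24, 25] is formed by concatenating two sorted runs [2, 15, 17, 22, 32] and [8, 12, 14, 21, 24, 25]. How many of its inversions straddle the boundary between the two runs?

16 split inversions

For each element r of the right run, count left-run elements greater than r:
r = 8: 15, 17, 22, 32 → 4
r = 12: 15, 17, 22, 32 → 4
r = 14: 15, 17, 22, 32 → 4
r = 21: 22, 32 → 2
r = 24: 32 → 1
r = 25: 32 → 1
Cross-inversions: 4 + 4 + 4 + 2 + 1 + 1 = 16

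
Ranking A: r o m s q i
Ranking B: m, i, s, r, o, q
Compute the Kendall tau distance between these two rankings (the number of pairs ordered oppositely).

8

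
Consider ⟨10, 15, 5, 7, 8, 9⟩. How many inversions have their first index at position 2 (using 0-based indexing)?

0

The element at index 2 is 5.
Elements after it: 7, 8, 9
None of them are smaller than 5.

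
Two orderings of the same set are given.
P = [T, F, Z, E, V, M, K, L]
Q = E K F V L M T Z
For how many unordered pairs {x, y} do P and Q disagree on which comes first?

16 disagreeing pairs

Assign each item its position (1..8) in the first ordering, then rewrite the second ordering as that position sequence:
positions: T→1, F→2, Z→3, E→4, V→5, M→6, K→7, L→8
second ordering as positions: [4, 7, 2, 5, 8, 6, 1, 3]
Discordant pairs = inversions in this position sequence.
4: 2, 1, 3 → 3
7: 2, 5, 6, 1, 3 → 5
2: 1 → 1
5: 1, 3 → 2
8: 6, 1, 3 → 3
6: 1, 3 → 2
1: 0
3: 0
Total: 3 + 5 + 1 + 2 + 3 + 2 + 0 + 0 = 16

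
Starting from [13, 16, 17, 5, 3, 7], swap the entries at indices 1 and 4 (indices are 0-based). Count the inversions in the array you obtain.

7

Positions 1 and 4 hold 16 and 3; after swapping, the array is [13, 3, 17, 5, 16, 7].
Sweep left to right; for each value list the smaller values that follow it:
13: 3
3: 0
17: 3
5: 0
16: 1
7: 0
Sum: 3 + 0 + 3 + 0 + 1 + 0 = 7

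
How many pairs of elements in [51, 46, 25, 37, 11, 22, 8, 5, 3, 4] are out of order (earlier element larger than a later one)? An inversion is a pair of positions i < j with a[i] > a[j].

For each element, count later entries that are smaller:
51 → 46, 25, 37, 11, 22, 8, 5, 3, 4 → 9
46 → 25, 37, 11, 22, 8, 5, 3, 4 → 8
25 → 11, 22, 8, 5, 3, 4 → 6
37 → 11, 22, 8, 5, 3, 4 → 6
11 → 8, 5, 3, 4 → 4
22 → 8, 5, 3, 4 → 4
8 → 5, 3, 4 → 3
5 → 3, 4 → 2
3 → none → 0
4 → none → 0
Sum: 9 + 8 + 6 + 6 + 4 + 4 + 3 + 2 + 0 + 0 = 42

42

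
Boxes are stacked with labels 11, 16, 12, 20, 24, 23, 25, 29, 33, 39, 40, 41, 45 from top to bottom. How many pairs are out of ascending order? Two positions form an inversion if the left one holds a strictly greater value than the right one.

For each element, count later entries that are smaller:
11 → none → 0
16 → 12 → 1
12 → none → 0
20 → none → 0
24 → 23 → 1
23 → none → 0
25 → none → 0
29 → none → 0
33 → none → 0
39 → none → 0
40 → none → 0
41 → none → 0
45 → none → 0
Sum: 0 + 1 + 0 + 0 + 1 + 0 + 0 + 0 + 0 + 0 + 0 + 0 + 0 = 2

There are 2 out-of-order pairs.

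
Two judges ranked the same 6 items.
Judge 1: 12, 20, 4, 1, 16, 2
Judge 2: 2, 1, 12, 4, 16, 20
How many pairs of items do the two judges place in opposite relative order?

10

Assign each item its position (1..6) in the first ordering, then rewrite the second ordering as that position sequence:
positions: 12→1, 20→2, 4→3, 1→4, 16→5, 2→6
second ordering as positions: [6, 4, 1, 3, 5, 2]
Discordant pairs = inversions in this position sequence.
6: 4, 1, 3, 5, 2 → 5
4: 1, 3, 2 → 3
1: 0
3: 2 → 1
5: 2 → 1
2: 0
Total: 5 + 3 + 0 + 1 + 1 + 0 = 10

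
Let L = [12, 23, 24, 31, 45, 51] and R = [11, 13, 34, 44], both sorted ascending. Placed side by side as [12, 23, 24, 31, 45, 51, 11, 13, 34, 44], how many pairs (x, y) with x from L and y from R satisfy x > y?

15

For each element r of the right run, count left-run elements greater than r:
r = 11: 12, 23, 24, 31, 45, 51 → 6
r = 13: 23, 24, 31, 45, 51 → 5
r = 34: 45, 51 → 2
r = 44: 45, 51 → 2
Cross-inversions: 6 + 5 + 2 + 2 = 15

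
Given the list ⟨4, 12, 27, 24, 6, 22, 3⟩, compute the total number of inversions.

Inversion pairs (indices are 1-based):
(1,7): 4 > 3
(2,5): 12 > 6
(2,7): 12 > 3
(3,4): 27 > 24
(3,5): 27 > 6
(3,6): 27 > 22
(3,7): 27 > 3
(4,5): 24 > 6
(4,6): 24 > 22
(4,7): 24 > 3
(5,7): 6 > 3
(6,7): 22 > 3
That's 12 pairs.

12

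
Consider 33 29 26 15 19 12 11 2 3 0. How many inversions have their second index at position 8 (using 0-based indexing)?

7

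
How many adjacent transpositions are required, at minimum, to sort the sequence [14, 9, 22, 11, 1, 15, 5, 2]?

19

The minimum number of adjacent swaps to sort an array equals its inversion count, since every such swap removes exactly one inversion.
Count inversions — for each element, later elements that are smaller:
14: 9, 11, 1, 5, 2 → 5
9: 1, 5, 2 → 3
22: 11, 1, 15, 5, 2 → 5
11: 1, 5, 2 → 3
1: none → 0
15: 5, 2 → 2
5: 2 → 1
2: none → 0
Total inversions: 5 + 3 + 5 + 3 + 0 + 2 + 1 + 0 = 19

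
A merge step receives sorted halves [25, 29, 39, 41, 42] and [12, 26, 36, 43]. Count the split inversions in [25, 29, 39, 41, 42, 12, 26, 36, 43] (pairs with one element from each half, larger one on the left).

For each element r of the right run, count left-run elements greater than r:
r = 12: 25, 29, 39, 41, 42 → 5
r = 26: 29, 39, 41, 42 → 4
r = 36: 39, 41, 42 → 3
r = 43: none → 0
Cross-inversions: 5 + 4 + 3 + 0 = 12

12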